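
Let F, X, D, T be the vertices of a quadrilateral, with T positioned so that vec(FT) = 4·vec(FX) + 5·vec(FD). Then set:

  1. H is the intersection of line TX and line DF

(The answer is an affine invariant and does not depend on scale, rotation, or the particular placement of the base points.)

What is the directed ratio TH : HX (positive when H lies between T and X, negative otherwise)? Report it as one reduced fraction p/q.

TH:HX = -4

Work in coordinates with F = (0, 0), X = (1, 0), D = (0, 1), T = (4, 5).
1. H is the intersection of line TX and line DF ⇒ H = (0, -5/3)
H = T + t·(X−T) with t = 4/3, so TH:HX = t:(1−t) = 4/3:-1/3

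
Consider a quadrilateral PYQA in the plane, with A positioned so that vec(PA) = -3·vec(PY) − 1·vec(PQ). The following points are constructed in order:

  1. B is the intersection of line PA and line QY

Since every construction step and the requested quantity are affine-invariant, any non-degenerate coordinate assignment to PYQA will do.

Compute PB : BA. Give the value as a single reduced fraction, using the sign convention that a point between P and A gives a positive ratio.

PB:BA = -1/5

Work in coordinates with P = (0, 0), Y = (1, 0), Q = (0, 1), A = (-3, -1).
1. B is the intersection of line PA and line QY ⇒ B = (3/4, 1/4)
B = P + t·(A−P) with t = -1/4, so PB:BA = t:(1−t) = -1/4:5/4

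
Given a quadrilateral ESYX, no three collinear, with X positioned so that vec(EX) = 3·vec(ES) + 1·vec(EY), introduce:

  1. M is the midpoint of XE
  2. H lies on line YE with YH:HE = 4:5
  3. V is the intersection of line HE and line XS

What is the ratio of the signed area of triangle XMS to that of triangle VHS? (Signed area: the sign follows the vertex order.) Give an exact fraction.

[XMS]:[VHS] = -9/19

Choose coordinates E = (0, 0), S = (1, 0), Y = (0, 1), X = (3, 1).
1. M is the midpoint of XE ⇒ M = (3/2, 1/2)
2. H lies on line YE with YH:HE = 4:5 ⇒ H = (0, 5/9)
3. V is the intersection of line HE and line XS ⇒ V = (0, -1/2)
2·[XMS] = 1/2, 2·[VHS] = -19/18
[XMS]:[VHS] = 1/2:-19/18 = -9/19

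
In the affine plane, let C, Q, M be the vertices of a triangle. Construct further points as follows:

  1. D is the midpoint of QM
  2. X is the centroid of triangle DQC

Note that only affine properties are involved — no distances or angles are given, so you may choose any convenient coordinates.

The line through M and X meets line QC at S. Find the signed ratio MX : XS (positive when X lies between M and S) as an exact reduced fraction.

MX:XS = 5

Choose coordinates C = (0, 0), Q = (1, 0), M = (0, 1).
1. D is the midpoint of QM ⇒ D = (1/2, 1/2)
2. X is the centroid of triangle DQC ⇒ X = (1/2, 1/6)
line MX meets QC at S = (3/5, 0)
X = M + t·(S−M) with t = 5/6, so MX:XS = 5/6:1/6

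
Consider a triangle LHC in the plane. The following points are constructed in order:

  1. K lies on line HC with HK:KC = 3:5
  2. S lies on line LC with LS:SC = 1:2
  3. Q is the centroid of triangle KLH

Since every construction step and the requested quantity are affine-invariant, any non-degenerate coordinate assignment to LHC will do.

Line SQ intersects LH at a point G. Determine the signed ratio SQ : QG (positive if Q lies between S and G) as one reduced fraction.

SQ:QG = 5/3

Choose coordinates L = (0, 0), H = (1, 0), C = (0, 1).
1. K lies on line HC with HK:KC = 3:5 ⇒ K = (5/8, 3/8)
2. S lies on line LC with LS:SC = 1:2 ⇒ S = (0, 1/3)
3. Q is the centroid of triangle KLH ⇒ Q = (13/24, 1/8)
line SQ meets LH at G = (13/15, 0)
Q = S + t·(G−S) with t = 5/8, so SQ:QG = 5/8:3/8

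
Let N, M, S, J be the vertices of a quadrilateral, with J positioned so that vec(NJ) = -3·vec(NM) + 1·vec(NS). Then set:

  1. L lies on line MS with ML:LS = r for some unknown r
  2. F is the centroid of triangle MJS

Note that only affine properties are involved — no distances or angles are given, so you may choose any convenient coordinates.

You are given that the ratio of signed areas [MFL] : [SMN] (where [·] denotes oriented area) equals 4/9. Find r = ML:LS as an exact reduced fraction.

r = 4/5

Choose coordinates N = (0, 0), M = (1, 0), S = (0, 1), J = (-3, 1).
1. With ML:LS = r, write λ = r/(r+1) so L = M + λ·(S−M); L is affine-linear in λ
2. F is the centroid of triangle MJS ⇒ F = (-2/3, 2/3)
Every point depending on L is an affine combination of L and λ-independent points, so each such coordinate is linear in λ; the λ² term in each signed area is a multiple of (S−M)×(S−M) = 0, so 2·[MFL] and 2·[SMN] are each linear in λ. Evaluating at λ=0 and λ=1:
  2·[MFL] = −λ,   2·[SMN] = -1
So [MFL]:[SMN] = (−λ) / (-1). Setting this equal to 4/9:
  −λ = 4/9·(-1)  ⇒  λ = 4/9
Then r = λ/(1−λ) = (4/9)/(5/9) = 4/5. Check: with r = 4/5, L = (5/9, 4/9) and [MFL]:[SMN] = 4/9 as required.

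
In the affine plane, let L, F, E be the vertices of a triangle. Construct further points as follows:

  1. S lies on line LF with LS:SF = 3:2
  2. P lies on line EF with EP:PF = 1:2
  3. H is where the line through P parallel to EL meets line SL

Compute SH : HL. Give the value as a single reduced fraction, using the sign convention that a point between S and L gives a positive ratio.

Assign L = (0, 0), F = (1, 0), E = (0, 1) — the answer is frame-independent, so this choice is without loss of generality.
1. S lies on line LF with LS:SF = 3:2 ⇒ S = (3/5, 0)
2. P lies on line EF with EP:PF = 1:2 ⇒ P = (1/3, 2/3)
3. H is where the line through P parallel to EL meets line SL ⇒ H = (1/3, 0)
H = S + t·(L−S) with t = 4/9, so SH:HL = t:(1−t) = 4/9:5/9

SH:HL = 4/5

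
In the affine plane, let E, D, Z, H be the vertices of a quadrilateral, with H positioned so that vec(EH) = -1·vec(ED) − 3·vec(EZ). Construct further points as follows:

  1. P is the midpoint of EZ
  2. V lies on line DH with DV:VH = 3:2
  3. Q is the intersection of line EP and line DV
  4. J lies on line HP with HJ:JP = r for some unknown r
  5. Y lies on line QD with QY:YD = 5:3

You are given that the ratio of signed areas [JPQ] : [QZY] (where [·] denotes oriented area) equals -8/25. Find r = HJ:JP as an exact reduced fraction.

Work in coordinates with E = (0, 0), D = (1, 0), Z = (0, 1), H = (-1, -3).
1. P is the midpoint of EZ ⇒ P = (0, 1/2)
2. V lies on line DH with DV:VH = 3:2 ⇒ V = (-1/5, -9/5)
3. Q is the intersection of line EP and line DV ⇒ Q = (0, -3/2)
4. With HJ:JP = r, write λ = r/(r+1) so J = H + λ·(P−H); J is affine-linear in λ
5. Y lies on line QD with QY:YD = 5:3 ⇒ Y = (5/8, -9/16)
Every point depending on J is an affine combination of J and λ-independent points, so each such coordinate is linear in λ; the λ² term in each signed area is a multiple of (P−H)×(P−H) = 0, so 2·[JPQ] and 2·[QZY] are each linear in λ. Evaluating at λ=0 and λ=1:
  2·[JPQ] = 2·λ − 2,   2·[QZY] = -25/16
So [JPQ]:[QZY] = (2·λ − 2) / (-25/16). Setting this equal to -8/25:
  2·λ − 2 = -8/25·(-25/16)  ⇒  λ = 5/4
Then r = λ/(1−λ) = (5/4)/(-1/4) = -5. Check: with r = -5, J = (1/4, 11/8) and [JPQ]:[QZY] = -8/25 as required.

r = -5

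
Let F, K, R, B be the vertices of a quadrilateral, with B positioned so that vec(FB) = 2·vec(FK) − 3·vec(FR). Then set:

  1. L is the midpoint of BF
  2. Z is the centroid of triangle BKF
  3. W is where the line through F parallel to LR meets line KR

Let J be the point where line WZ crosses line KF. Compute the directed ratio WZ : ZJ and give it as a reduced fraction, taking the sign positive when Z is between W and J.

WZ:ZJ = -8/3

Work in coordinates with F = (0, 0), K = (1, 0), R = (0, 1), B = (2, -3).
1. L is the midpoint of BF ⇒ L = (1, -3/2)
2. Z is the centroid of triangle BKF ⇒ Z = (1, -1)
3. W is where the line through F parallel to LR meets line KR ⇒ W = (-2/3, 5/3)
line WZ meets KF at J = (3/8, 0)
Z = W + t·(J−W) with t = 8/5, so WZ:ZJ = 8/5:-3/5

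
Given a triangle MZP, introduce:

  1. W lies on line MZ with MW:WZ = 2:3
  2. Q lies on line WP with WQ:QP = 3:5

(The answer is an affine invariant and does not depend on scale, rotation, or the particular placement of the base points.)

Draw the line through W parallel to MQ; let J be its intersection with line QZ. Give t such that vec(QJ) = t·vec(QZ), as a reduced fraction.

t = 2/5

Assign M = (0, 0), Z = (1, 0), P = (0, 1) — the answer is frame-independent, so this choice is without loss of generality.
1. W lies on line MZ with MW:WZ = 2:3 ⇒ W = (2/5, 0)
2. Q lies on line WP with WQ:QP = 3:5 ⇒ Q = (1/4, 3/8)
through W parallel to MQ: direction (1/4, 3/8); meets QZ at J = (11/20, 9/40)
J = Q + t·(Z−Q) with t = 2/5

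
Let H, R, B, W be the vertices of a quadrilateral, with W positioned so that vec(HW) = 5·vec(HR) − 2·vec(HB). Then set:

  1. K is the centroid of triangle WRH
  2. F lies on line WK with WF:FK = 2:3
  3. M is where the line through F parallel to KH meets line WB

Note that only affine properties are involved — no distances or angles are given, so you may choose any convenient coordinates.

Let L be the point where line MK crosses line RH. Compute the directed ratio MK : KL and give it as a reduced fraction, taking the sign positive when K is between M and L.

Work in coordinates with H = (0, 0), R = (1, 0), B = (0, 1), W = (5, -2).
1. K is the centroid of triangle WRH ⇒ K = (2, -2/3)
2. F lies on line WK with WF:FK = 2:3 ⇒ F = (19/5, -22/15)
3. M is where the line through F parallel to KH meets line WB ⇒ M = (9/2, -17/10)
line MK meets RH at L = (12/31, 0)
K = M + t·(L−M) with t = 31/51, so MK:KL = 31/51:20/51

MK:KL = 31/20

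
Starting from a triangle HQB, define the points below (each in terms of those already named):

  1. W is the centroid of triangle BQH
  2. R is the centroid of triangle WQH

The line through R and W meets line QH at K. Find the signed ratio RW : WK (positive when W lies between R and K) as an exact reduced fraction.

RW:WK = -2/3

Assign H = (0, 0), Q = (1, 0), B = (0, 1) — the answer is frame-independent, so this choice is without loss of generality.
1. W is the centroid of triangle BQH ⇒ W = (1/3, 1/3)
2. R is the centroid of triangle WQH ⇒ R = (4/9, 1/9)
line RW meets QH at K = (1/2, 0)
W = R + t·(K−R) with t = -2, so RW:WK = -2:3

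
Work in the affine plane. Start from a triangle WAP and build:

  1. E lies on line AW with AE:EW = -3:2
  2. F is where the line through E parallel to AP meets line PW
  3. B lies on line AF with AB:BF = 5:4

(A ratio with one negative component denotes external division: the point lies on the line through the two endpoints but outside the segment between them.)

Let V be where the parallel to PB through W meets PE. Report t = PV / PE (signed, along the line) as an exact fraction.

Choose coordinates W = (0, 0), A = (1, 0), P = (0, 1).
1. E lies on line AW with AE:EW = -3:2 ⇒ E = (-2, 0)
2. F is where the line through E parallel to AP meets line PW ⇒ F = (0, -2)
3. B lies on line AF with AB:BF = 5:4 ⇒ B = (4/9, -10/9)
through W parallel to PB: direction (4/9, -19/9); meets PE at V = (-4/21, 19/21)
V = P + t·(E−P) with t = 2/21

t = 2/21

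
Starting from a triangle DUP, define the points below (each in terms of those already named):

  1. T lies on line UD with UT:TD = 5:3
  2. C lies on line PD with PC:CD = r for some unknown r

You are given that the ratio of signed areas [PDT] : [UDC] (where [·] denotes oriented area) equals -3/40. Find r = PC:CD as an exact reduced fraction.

Assign D = (0, 0), U = (1, 0), P = (0, 1) — the answer is frame-independent, so this choice is without loss of generality.
1. T lies on line UD with UT:TD = 5:3 ⇒ T = (3/8, 0)
2. With PC:CD = r, write λ = r/(r+1) so C = P + λ·(D−P); C is affine-linear in λ
Every point depending on C is an affine combination of C and λ-independent points, so each such coordinate is linear in λ; the λ² term in each signed area is a multiple of (D−P)×(D−P) = 0, so 2·[PDT] and 2·[UDC] are each linear in λ. Evaluating at λ=0 and λ=1:
  2·[PDT] = 3/8,   2·[UDC] = λ − 1
So [PDT]:[UDC] = (3/8) / (λ − 1). Setting this equal to -3/40:
  3/8 = -3/40·(λ − 1)  ⇒  λ = -4
Then r = λ/(1−λ) = (-4)/(5) = -4/5. Check: with r = -4/5, C = (0, 5) and [PDT]:[UDC] = -3/40 as required.

r = -4/5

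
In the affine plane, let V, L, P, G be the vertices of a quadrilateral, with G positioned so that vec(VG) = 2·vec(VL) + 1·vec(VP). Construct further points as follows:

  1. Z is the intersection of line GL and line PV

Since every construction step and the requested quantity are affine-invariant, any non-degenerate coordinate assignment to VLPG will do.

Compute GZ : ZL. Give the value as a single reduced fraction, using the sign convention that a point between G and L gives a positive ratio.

Set V = (0, 0), L = (1, 0), P = (0, 1), G = (2, 1); any affine frame gives the same invariant.
1. Z is the intersection of line GL and line PV ⇒ Z = (0, -1)
Z = G + t·(L−G) with t = 2, so GZ:ZL = t:(1−t) = 2:-1

GZ:ZL = -2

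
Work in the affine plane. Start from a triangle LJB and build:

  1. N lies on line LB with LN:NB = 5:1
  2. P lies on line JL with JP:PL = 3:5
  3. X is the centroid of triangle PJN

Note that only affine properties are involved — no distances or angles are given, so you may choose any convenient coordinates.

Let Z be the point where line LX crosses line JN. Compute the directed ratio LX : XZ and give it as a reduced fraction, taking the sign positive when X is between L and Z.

LX:XZ = 7

Work in coordinates with L = (0, 0), J = (1, 0), B = (0, 1).
1. N lies on line LB with LN:NB = 5:1 ⇒ N = (0, 5/6)
2. P lies on line JL with JP:PL = 3:5 ⇒ P = (5/8, 0)
3. X is the centroid of triangle PJN ⇒ X = (13/24, 5/18)
line LX meets JN at Z = (13/21, 20/63)
X = L + t·(Z−L) with t = 7/8, so LX:XZ = 7/8:1/8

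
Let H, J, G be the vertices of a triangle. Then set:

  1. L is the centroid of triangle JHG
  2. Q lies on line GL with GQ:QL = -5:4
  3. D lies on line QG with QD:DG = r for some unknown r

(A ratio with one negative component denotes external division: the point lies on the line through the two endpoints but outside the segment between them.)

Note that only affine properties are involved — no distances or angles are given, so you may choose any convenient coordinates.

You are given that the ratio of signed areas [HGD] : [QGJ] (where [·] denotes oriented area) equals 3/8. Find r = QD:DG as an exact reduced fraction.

Set H = (0, 0), J = (1, 0), G = (0, 1); any affine frame gives the same invariant.
1. L is the centroid of triangle JHG ⇒ L = (1/3, 1/3)
2. Q lies on line GL with GQ:QL = -5:4 ⇒ Q = (5/3, -7/3)
3. With QD:DG = r, write λ = r/(r+1) so D = Q + λ·(G−Q); D is affine-linear in λ
Every point depending on D is an affine combination of D and λ-independent points, so each such coordinate is linear in λ; the λ² term in each signed area is a multiple of (G−Q)×(G−Q) = 0, so 2·[HGD] and 2·[QGJ] are each linear in λ. Evaluating at λ=0 and λ=1:
  2·[HGD] = 5/3·λ − 5/3,   2·[QGJ] = -5/3
So [HGD]:[QGJ] = (5/3·λ − 5/3) / (-5/3). Setting this equal to 3/8:
  5/3·λ − 5/3 = 3/8·(-5/3)  ⇒  λ = 5/8
Then r = λ/(1−λ) = (5/8)/(3/8) = 5/3. Check: with r = 5/3, D = (5/8, -1/4) and [HGD]:[QGJ] = 3/8 as required.

r = 5/3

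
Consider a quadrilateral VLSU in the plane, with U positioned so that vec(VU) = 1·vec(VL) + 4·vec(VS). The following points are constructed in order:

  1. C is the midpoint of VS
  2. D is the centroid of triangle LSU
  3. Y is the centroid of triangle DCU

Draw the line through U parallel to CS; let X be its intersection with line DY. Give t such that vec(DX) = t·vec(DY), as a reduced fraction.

Set V = (0, 0), L = (1, 0), S = (0, 1), U = (1, 4); any affine frame gives the same invariant.
1. C is the midpoint of VS ⇒ C = (0, 1/2)
2. D is the centroid of triangle LSU ⇒ D = (2/3, 5/3)
3. Y is the centroid of triangle DCU ⇒ Y = (5/9, 37/18)
through U parallel to CS: direction (0, 1/2); meets DY at X = (1, 1/2)
X = D + t·(Y−D) with t = -3

t = -3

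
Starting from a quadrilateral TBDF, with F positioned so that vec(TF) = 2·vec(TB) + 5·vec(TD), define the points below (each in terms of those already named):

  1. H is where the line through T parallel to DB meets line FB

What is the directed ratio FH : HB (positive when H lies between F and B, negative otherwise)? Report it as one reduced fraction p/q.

FH:HB = -7

Choose coordinates T = (0, 0), B = (1, 0), D = (0, 1), F = (2, 5).
1. H is where the line through T parallel to DB meets line FB ⇒ H = (5/6, -5/6)
H = F + t·(B−F) with t = 7/6, so FH:HB = t:(1−t) = 7/6:-1/6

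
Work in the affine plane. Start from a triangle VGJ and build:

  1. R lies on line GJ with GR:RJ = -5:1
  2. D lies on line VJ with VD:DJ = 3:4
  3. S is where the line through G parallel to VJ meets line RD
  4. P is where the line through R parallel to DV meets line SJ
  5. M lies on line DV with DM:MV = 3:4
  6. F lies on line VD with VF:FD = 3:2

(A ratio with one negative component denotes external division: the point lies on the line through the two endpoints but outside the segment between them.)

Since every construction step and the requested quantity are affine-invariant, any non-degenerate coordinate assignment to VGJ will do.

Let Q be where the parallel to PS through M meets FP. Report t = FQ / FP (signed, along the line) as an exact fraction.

t = -3/182

Set V = (0, 0), G = (1, 0), J = (0, 1); any affine frame gives the same invariant.
1. R lies on line GJ with GR:RJ = -5:1 ⇒ R = (-1/4, 5/4)
2. D lies on line VJ with VD:DJ = 3:4 ⇒ D = (0, 3/7)
3. S is where the line through G parallel to VJ meets line RD ⇒ S = (1, -20/7)
4. P is where the line through R parallel to DV meets line SJ ⇒ P = (-1/4, 55/28)
5. M lies on line DV with DM:MV = 3:4 ⇒ M = (0, 12/49)
6. F lies on line VD with VF:FD = 3:2 ⇒ F = (0, 9/35)
through M parallel to PS: direction (5/4, -135/28); meets FP at Q = (3/728, 1167/5096)
Q = F + t·(P−F) with t = -3/182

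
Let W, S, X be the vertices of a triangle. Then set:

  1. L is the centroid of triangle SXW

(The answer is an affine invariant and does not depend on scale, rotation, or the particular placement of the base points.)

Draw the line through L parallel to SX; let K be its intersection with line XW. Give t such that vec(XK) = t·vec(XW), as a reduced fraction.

t = 1/3

Work in coordinates with W = (0, 0), S = (1, 0), X = (0, 1).
1. L is the centroid of triangle SXW ⇒ L = (1/3, 1/3)
through L parallel to SX: direction (-1, 1); meets XW at K = (0, 2/3)
K = X + t·(W−X) with t = 1/3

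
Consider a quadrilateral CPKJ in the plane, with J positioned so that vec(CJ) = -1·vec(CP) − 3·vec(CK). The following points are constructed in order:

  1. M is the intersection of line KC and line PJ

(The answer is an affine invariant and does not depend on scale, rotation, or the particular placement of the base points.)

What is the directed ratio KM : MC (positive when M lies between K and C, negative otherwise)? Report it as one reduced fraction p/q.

Work in coordinates with C = (0, 0), P = (1, 0), K = (0, 1), J = (-1, -3).
1. M is the intersection of line KC and line PJ ⇒ M = (0, -3/2)
M = K + t·(C−K) with t = 5/2, so KM:MC = t:(1−t) = 5/2:-3/2

KM:MC = -5/3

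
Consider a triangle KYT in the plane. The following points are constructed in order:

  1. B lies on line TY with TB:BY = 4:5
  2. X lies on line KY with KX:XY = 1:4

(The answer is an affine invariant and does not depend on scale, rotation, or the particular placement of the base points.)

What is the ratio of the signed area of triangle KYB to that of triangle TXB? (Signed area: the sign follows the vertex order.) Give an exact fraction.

[KYB]:[TXB] = 25/16

Work in coordinates with K = (0, 0), Y = (1, 0), T = (0, 1).
1. B lies on line TY with TB:BY = 4:5 ⇒ B = (4/9, 5/9)
2. X lies on line KY with KX:XY = 1:4 ⇒ X = (1/5, 0)
2·[KYB] = 5/9, 2·[TXB] = 16/45
[KYB]:[TXB] = 5/9:16/45 = 25/16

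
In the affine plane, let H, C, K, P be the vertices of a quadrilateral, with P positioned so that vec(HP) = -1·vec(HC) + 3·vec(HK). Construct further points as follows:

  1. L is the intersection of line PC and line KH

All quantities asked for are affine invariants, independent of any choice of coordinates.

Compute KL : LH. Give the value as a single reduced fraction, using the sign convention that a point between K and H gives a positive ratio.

KL:LH = -1/3

Choose coordinates H = (0, 0), C = (1, 0), K = (0, 1), P = (-1, 3).
1. L is the intersection of line PC and line KH ⇒ L = (0, 3/2)
L = K + t·(H−K) with t = -1/2, so KL:LH = t:(1−t) = -1/2:3/2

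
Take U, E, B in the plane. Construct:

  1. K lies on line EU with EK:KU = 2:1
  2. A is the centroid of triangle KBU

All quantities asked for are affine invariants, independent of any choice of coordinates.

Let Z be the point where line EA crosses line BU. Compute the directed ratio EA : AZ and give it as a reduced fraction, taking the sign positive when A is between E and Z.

EA:AZ = 8

Choose coordinates U = (0, 0), E = (1, 0), B = (0, 1).
1. K lies on line EU with EK:KU = 2:1 ⇒ K = (1/3, 0)
2. A is the centroid of triangle KBU ⇒ A = (1/9, 1/3)
line EA meets BU at Z = (0, 3/8)
A = E + t·(Z−E) with t = 8/9, so EA:AZ = 8/9:1/9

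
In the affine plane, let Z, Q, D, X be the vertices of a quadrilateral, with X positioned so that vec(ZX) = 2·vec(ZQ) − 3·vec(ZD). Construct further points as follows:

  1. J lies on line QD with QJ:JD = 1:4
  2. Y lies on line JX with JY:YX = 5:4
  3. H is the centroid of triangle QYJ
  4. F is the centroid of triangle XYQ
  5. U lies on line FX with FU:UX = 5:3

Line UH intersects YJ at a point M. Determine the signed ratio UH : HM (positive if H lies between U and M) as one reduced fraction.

UH:HM = -5/8

Work in coordinates with Z = (0, 0), Q = (1, 0), D = (0, 1), X = (2, -3).
1. J lies on line QD with QJ:JD = 1:4 ⇒ J = (4/5, 1/5)
2. Y lies on line JX with JY:YX = 5:4 ⇒ Y = (22/15, -71/45)
3. H is the centroid of triangle QYJ ⇒ H = (49/45, -62/135)
4. F is the centroid of triangle XYQ ⇒ F = (67/45, -206/135)
5. U lies on line FX with FU:UX = 5:3 ⇒ U = (217/120, -881/360)
line UH meets YJ at M = (56/25, -91/25)
H = U + t·(M−U) with t = -5/3, so UH:HM = -5/3:8/3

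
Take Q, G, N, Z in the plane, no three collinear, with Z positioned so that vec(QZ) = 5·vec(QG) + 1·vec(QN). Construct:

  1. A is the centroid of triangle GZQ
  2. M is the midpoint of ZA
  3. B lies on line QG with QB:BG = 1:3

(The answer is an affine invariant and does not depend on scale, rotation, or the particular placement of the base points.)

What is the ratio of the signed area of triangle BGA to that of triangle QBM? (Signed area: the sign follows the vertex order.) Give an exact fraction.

Set Q = (0, 0), G = (1, 0), N = (0, 1), Z = (5, 1); any affine frame gives the same invariant.
1. A is the centroid of triangle GZQ ⇒ A = (2, 1/3)
2. M is the midpoint of ZA ⇒ M = (7/2, 2/3)
3. B lies on line QG with QB:BG = 1:3 ⇒ B = (1/4, 0)
2·[BGA] = 1/4, 2·[QBM] = 1/6
[BGA]:[QBM] = 1/4:1/6 = 3/2

[BGA]:[QBM] = 3/2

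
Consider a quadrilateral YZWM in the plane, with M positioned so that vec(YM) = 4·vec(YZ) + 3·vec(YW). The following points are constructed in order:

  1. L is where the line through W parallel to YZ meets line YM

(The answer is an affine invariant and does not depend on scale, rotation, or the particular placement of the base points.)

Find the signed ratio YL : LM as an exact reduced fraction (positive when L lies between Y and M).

Choose coordinates Y = (0, 0), Z = (1, 0), W = (0, 1), M = (4, 3).
1. L is where the line through W parallel to YZ meets line YM ⇒ L = (4/3, 1)
L = Y + t·(M−Y) with t = 1/3, so YL:LM = t:(1−t) = 1/3:2/3

YL:LM = 1/2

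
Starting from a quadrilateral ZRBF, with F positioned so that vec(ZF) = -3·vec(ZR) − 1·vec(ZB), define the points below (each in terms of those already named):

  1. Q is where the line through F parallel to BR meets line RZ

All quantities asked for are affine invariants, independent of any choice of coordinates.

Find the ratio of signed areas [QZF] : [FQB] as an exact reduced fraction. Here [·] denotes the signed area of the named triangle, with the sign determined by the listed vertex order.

[QZF]:[FQB] = 4/5

Set Z = (0, 0), R = (1, 0), B = (0, 1), F = (-3, -1); any affine frame gives the same invariant.
1. Q is where the line through F parallel to BR meets line RZ ⇒ Q = (-4, 0)
2·[QZF] = -4, 2·[FQB] = -5
[QZF]:[FQB] = -4:-5 = 4/5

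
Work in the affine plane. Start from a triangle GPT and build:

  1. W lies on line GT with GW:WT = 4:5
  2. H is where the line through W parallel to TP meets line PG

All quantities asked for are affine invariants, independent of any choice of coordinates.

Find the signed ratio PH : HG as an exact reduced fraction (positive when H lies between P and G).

Choose coordinates G = (0, 0), P = (1, 0), T = (0, 1).
1. W lies on line GT with GW:WT = 4:5 ⇒ W = (0, 4/9)
2. H is where the line through W parallel to TP meets line PG ⇒ H = (4/9, 0)
H = P + t·(G−P) with t = 5/9, so PH:HG = t:(1−t) = 5/9:4/9

PH:HG = 5/4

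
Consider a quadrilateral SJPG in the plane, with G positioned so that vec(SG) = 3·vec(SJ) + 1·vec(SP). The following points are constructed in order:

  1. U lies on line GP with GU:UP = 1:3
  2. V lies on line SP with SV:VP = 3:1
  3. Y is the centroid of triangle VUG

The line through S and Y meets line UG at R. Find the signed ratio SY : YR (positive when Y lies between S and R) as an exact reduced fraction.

Assign S = (0, 0), J = (1, 0), P = (0, 1), G = (3, 1) — the answer is frame-independent, so this choice is without loss of generality.
1. U lies on line GP with GU:UP = 1:3 ⇒ U = (9/4, 1)
2. V lies on line SP with SV:VP = 3:1 ⇒ V = (0, 3/4)
3. Y is the centroid of triangle VUG ⇒ Y = (7/4, 11/12)
line SY meets UG at R = (21/11, 1)
Y = S + t·(R−S) with t = 11/12, so SY:YR = 11/12:1/12

SY:YR = 11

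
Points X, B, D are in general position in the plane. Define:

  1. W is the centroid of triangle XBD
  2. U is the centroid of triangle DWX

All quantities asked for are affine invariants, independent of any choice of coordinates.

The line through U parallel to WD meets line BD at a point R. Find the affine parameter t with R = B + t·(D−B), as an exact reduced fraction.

t = 4/3

Choose coordinates X = (0, 0), B = (1, 0), D = (0, 1).
1. W is the centroid of triangle XBD ⇒ W = (1/3, 1/3)
2. U is the centroid of triangle DWX ⇒ U = (1/9, 4/9)
through U parallel to WD: direction (-1/3, 2/3); meets BD at R = (-1/3, 4/3)
R = B + t·(D−B) with t = 4/3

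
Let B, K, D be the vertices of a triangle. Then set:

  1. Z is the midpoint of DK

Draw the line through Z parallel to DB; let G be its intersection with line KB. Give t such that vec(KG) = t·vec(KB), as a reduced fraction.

t = 1/2

Set B = (0, 0), K = (1, 0), D = (0, 1); any affine frame gives the same invariant.
1. Z is the midpoint of DK ⇒ Z = (1/2, 1/2)
through Z parallel to DB: direction (0, -1); meets KB at G = (1/2, 0)
G = K + t·(B−K) with t = 1/2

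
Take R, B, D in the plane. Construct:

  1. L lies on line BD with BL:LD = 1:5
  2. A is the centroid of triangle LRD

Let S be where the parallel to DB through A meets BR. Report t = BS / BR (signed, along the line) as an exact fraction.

Choose coordinates R = (0, 0), B = (1, 0), D = (0, 1).
1. L lies on line BD with BL:LD = 1:5 ⇒ L = (5/6, 1/6)
2. A is the centroid of triangle LRD ⇒ A = (5/18, 7/18)
through A parallel to DB: direction (1, -1); meets BR at S = (2/3, 0)
S = B + t·(R−B) with t = 1/3

t = 1/3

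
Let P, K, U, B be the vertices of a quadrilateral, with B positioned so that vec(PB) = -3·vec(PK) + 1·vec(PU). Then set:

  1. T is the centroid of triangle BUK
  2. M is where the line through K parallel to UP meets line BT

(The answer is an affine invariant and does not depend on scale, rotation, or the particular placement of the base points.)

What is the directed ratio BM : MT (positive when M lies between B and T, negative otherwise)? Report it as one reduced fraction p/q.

Assign P = (0, 0), K = (1, 0), U = (0, 1), B = (-3, 1) — the answer is frame-independent, so this choice is without loss of generality.
1. T is the centroid of triangle BUK ⇒ T = (-2/3, 2/3)
2. M is where the line through K parallel to UP meets line BT ⇒ M = (1, 3/7)
M = B + t·(T−B) with t = 12/7, so BM:MT = t:(1−t) = 12/7:-5/7

BM:MT = -12/5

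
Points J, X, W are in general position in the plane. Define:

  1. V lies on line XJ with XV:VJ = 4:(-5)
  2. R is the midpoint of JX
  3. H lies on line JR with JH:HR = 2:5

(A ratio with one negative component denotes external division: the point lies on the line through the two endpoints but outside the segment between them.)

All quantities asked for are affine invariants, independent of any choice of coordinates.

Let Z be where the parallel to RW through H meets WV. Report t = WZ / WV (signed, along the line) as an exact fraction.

t = -5/63

Work in coordinates with J = (0, 0), X = (1, 0), W = (0, 1).
1. V lies on line XJ with XV:VJ = 4:(-5) ⇒ V = (5, 0)
2. R is the midpoint of JX ⇒ R = (1/2, 0)
3. H lies on line JR with JH:HR = 2:5 ⇒ H = (1/7, 0)
through H parallel to RW: direction (-1/2, 1); meets WV at Z = (-25/63, 68/63)
Z = W + t·(V−W) with t = -5/63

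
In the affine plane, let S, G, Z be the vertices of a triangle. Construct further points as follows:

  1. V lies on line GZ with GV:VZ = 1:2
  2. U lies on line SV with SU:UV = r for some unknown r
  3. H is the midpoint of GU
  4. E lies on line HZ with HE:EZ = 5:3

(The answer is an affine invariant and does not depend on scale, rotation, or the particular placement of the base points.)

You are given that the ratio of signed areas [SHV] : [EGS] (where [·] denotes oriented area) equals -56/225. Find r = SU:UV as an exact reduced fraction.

r = 5/2

Assign S = (0, 0), G = (1, 0), Z = (0, 1) — the answer is frame-independent, so this choice is without loss of generality.
1. V lies on line GZ with GV:VZ = 1:2 ⇒ V = (2/3, 1/3)
2. With SU:UV = r, write λ = r/(r+1) so U = S + λ·(V−S); U is affine-linear in λ
3. H is the midpoint of GU ⇒ H is an affine combination of earlier points and hence also affine-linear in λ
4. E lies on line HZ with HE:EZ = 5:3 ⇒ E is an affine combination of earlier points and hence also affine-linear in λ
Every point depending on U is an affine combination of U and λ-independent points, so each such coordinate is linear in λ; the λ² term in each signed area is a multiple of (V−S)×(V−S) = 0, so 2·[SHV] and 2·[EGS] are each linear in λ. Evaluating at λ=0 and λ=1:
  2·[SHV] = 1/6,   2·[EGS] = -1/16·λ − 5/8
So [SHV]:[EGS] = (1/6) / (-1/16·λ − 5/8). Setting this equal to -56/225:
  1/6 = -56/225·(-1/16·λ − 5/8)  ⇒  λ = 5/7
Then r = λ/(1−λ) = (5/7)/(2/7) = 5/2. Check: with r = 5/2, U = (10/21, 5/21) and [SHV]:[EGS] = -56/225 as required.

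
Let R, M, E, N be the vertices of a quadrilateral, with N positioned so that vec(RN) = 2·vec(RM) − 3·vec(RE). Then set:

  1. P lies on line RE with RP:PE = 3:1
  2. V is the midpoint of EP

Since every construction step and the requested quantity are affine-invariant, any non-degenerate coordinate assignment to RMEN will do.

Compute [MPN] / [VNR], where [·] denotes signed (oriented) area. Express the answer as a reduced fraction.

Choose coordinates R = (0, 0), M = (1, 0), E = (0, 1), N = (2, -3).
1. P lies on line RE with RP:PE = 3:1 ⇒ P = (0, 3/4)
2. V is the midpoint of EP ⇒ V = (0, 7/8)
2·[MPN] = 9/4, 2·[VNR] = -7/4
[MPN]:[VNR] = 9/4:-7/4 = -9/7

[MPN]:[VNR] = -9/7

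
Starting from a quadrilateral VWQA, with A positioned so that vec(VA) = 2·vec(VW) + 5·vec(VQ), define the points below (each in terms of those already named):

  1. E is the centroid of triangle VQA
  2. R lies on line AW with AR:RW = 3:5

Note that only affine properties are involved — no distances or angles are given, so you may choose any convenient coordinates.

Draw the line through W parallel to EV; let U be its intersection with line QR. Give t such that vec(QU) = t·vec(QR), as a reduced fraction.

t = 16/11

Assign V = (0, 0), W = (1, 0), Q = (0, 1), A = (2, 5) — the answer is frame-independent, so this choice is without loss of generality.
1. E is the centroid of triangle VQA ⇒ E = (2/3, 2)
2. R lies on line AW with AR:RW = 3:5 ⇒ R = (13/8, 25/8)
through W parallel to EV: direction (-2/3, -2); meets QR at U = (26/11, 45/11)
U = Q + t·(R−Q) with t = 16/11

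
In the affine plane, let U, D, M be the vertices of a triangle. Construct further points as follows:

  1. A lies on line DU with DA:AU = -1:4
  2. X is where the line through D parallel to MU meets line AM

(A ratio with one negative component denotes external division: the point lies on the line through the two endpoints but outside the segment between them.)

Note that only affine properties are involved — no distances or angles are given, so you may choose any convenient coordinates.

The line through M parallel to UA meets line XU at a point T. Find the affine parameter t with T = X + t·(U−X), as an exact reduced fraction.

Work in coordinates with U = (0, 0), D = (1, 0), M = (0, 1).
1. A lies on line DU with DA:AU = -1:4 ⇒ A = (4/3, 0)
2. X is where the line through D parallel to MU meets line AM ⇒ X = (1, 1/4)
through M parallel to UA: direction (4/3, 0); meets XU at T = (4, 1)
T = X + t·(U−X) with t = -3

t = -3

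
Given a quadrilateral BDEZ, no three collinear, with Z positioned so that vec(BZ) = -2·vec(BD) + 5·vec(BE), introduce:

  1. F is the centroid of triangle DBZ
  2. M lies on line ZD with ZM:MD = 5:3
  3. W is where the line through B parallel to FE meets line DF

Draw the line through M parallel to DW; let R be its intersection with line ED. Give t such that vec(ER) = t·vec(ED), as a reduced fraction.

t = 23/8

Choose coordinates B = (0, 0), D = (1, 0), E = (0, 1), Z = (-2, 5).
1. F is the centroid of triangle DBZ ⇒ F = (-1/3, 5/3)
2. M lies on line ZD with ZM:MD = 5:3 ⇒ M = (-1/8, 15/8)
3. W is where the line through B parallel to FE meets line DF ⇒ W = (-5/3, 10/3)
through M parallel to DW: direction (-8/3, 10/3); meets ED at R = (23/8, -15/8)
R = E + t·(D−E) with t = 23/8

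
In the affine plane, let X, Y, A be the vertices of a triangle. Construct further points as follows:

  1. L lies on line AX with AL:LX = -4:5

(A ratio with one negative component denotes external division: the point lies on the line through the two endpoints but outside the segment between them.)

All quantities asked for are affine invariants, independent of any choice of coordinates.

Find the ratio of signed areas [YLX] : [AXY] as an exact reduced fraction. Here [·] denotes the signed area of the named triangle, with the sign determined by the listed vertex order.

[YLX]:[AXY] = 5

Set X = (0, 0), Y = (1, 0), A = (0, 1); any affine frame gives the same invariant.
1. L lies on line AX with AL:LX = -4:5 ⇒ L = (0, 5)
2·[YLX] = 5, 2·[AXY] = 1
[YLX]:[AXY] = 5:1 = 5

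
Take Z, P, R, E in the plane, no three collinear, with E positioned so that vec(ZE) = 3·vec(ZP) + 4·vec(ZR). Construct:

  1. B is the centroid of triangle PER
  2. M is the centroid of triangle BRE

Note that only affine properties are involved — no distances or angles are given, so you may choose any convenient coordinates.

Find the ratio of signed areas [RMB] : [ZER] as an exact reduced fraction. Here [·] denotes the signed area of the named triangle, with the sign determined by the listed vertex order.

[RMB]:[ZER] = -2/9

Set Z = (0, 0), P = (1, 0), R = (0, 1), E = (3, 4); any affine frame gives the same invariant.
1. B is the centroid of triangle PER ⇒ B = (4/3, 5/3)
2. M is the centroid of triangle BRE ⇒ M = (13/9, 20/9)
2·[RMB] = -2/3, 2·[ZER] = 3
[RMB]:[ZER] = -2/3:3 = -2/9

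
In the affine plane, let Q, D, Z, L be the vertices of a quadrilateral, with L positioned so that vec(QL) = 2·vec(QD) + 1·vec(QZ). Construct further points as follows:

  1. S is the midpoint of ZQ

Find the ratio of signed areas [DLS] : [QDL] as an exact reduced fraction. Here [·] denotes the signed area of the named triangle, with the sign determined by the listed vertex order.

[DLS]:[QDL] = 3/2

Set Q = (0, 0), D = (1, 0), Z = (0, 1), L = (2, 1); any affine frame gives the same invariant.
1. S is the midpoint of ZQ ⇒ S = (0, 1/2)
2·[DLS] = 3/2, 2·[QDL] = 1
[DLS]:[QDL] = 3/2:1 = 3/2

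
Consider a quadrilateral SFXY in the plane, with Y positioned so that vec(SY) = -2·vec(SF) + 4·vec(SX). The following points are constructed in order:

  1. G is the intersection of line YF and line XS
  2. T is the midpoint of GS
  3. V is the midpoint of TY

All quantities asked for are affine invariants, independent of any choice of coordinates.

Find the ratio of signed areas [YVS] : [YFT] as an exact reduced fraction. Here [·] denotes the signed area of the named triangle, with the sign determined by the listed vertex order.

Choose coordinates S = (0, 0), F = (1, 0), X = (0, 1), Y = (-2, 4).
1. G is the intersection of line YF and line XS ⇒ G = (0, 4/3)
2. T is the midpoint of GS ⇒ T = (0, 2/3)
3. V is the midpoint of TY ⇒ V = (-1, 7/3)
2·[YVS] = -2/3, 2·[YFT] = -2
[YVS]:[YFT] = -2/3:-2 = 1/3

[YVS]:[YFT] = 1/3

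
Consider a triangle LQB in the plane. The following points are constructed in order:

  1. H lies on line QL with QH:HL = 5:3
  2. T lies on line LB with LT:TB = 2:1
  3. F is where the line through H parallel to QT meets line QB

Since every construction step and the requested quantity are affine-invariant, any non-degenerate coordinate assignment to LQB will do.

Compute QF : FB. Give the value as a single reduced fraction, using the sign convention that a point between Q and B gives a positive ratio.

Work in coordinates with L = (0, 0), Q = (1, 0), B = (0, 1).
1. H lies on line QL with QH:HL = 5:3 ⇒ H = (3/8, 0)
2. T lies on line LB with LT:TB = 2:1 ⇒ T = (0, 2/3)
3. F is where the line through H parallel to QT meets line QB ⇒ F = (9/4, -5/4)
F = Q + t·(B−Q) with t = -5/4, so QF:FB = t:(1−t) = -5/4:9/4

QF:FB = -5/9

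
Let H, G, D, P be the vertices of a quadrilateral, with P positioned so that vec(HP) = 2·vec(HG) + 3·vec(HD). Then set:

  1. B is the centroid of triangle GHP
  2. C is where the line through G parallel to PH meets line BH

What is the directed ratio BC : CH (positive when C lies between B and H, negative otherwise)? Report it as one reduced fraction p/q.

BC:CH = -2/3

Choose coordinates H = (0, 0), G = (1, 0), D = (0, 1), P = (2, 3).
1. B is the centroid of triangle GHP ⇒ B = (1, 1)
2. C is where the line through G parallel to PH meets line BH ⇒ C = (3, 3)
C = B + t·(H−B) with t = -2, so BC:CH = t:(1−t) = -2:3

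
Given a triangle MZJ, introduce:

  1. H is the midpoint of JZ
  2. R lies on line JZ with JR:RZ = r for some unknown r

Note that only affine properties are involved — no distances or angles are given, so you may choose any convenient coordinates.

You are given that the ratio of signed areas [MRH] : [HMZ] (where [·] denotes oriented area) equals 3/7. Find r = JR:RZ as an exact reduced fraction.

r = 5/2

Choose coordinates M = (0, 0), Z = (1, 0), J = (0, 1).
1. H is the midpoint of JZ ⇒ H = (1/2, 1/2)
2. With JR:RZ = r, write λ = r/(r+1) so R = J + λ·(Z−J); R is affine-linear in λ
Every point depending on R is an affine combination of R and λ-independent points, so each such coordinate is linear in λ; the λ² term in each signed area is a multiple of (Z−J)×(Z−J) = 0, so 2·[MRH] and 2·[HMZ] are each linear in λ. Evaluating at λ=0 and λ=1:
  2·[MRH] = λ − 1/2,   2·[HMZ] = 1/2
So [MRH]:[HMZ] = (λ − 1/2) / (1/2). Setting this equal to 3/7:
  λ − 1/2 = 3/7·(1/2)  ⇒  λ = 5/7
Then r = λ/(1−λ) = (5/7)/(2/7) = 5/2. Check: with r = 5/2, R = (5/7, 2/7) and [MRH]:[HMZ] = 3/7 as required.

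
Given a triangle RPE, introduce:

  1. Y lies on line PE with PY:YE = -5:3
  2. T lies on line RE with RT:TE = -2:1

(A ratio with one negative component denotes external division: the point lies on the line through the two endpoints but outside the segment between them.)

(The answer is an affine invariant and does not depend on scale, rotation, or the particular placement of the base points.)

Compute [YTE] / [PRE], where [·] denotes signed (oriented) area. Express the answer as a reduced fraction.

Assign R = (0, 0), P = (1, 0), E = (0, 1) — the answer is frame-independent, so this choice is without loss of generality.
1. Y lies on line PE with PY:YE = -5:3 ⇒ Y = (-3/2, 5/2)
2. T lies on line RE with RT:TE = -2:1 ⇒ T = (0, 2)
2·[YTE] = -3/2, 2·[PRE] = -1
[YTE]:[PRE] = -3/2:-1 = 3/2

[YTE]:[PRE] = 3/2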